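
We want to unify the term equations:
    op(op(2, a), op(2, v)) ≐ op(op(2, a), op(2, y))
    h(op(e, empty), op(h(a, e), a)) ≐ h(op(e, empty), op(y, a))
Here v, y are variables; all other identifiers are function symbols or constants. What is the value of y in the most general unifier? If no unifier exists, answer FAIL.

h(a, e)

Decompose op/2: op(2, a) ≐ op(2, a),  op(2, v) ≐ op(2, y).
Delete trivial equation op(2, a) ≐ op(2, a).
Decompose op/2: 2 ≐ 2,  v ≐ y.
Delete trivial equation 2 ≐ 2.
Bind v := y; no other remaining equation mentions v.
Decompose h/2: op(e, empty) ≐ op(e, empty),  op(h(a, e), a) ≐ op(y, a).
Delete trivial equation op(e, empty) ≐ op(e, empty).
Decompose op/2: h(a, e) ≐ y,  a ≐ a.
Bind y := h(a, e); no other remaining equation mentions y. Substituting into the earlier binding gives v := h(a, e).
Delete trivial equation a ≐ a.
MGU = { v ↦ h(a, e), y ↦ h(a, e) }, so y ↦ h(a, e).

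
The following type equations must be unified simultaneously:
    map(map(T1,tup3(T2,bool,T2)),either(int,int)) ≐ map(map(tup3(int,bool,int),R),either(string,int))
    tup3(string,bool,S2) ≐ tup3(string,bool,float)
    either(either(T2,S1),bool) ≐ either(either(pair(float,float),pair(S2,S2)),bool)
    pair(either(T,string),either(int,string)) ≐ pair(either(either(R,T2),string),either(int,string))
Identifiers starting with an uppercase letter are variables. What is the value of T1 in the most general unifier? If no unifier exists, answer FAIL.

Decompose map/2: map(T1,tup3(T2,bool,T2)) ≐ map(tup3(int,bool,int),R),  either(int,int) ≐ either(string,int).
Decompose map/2: T1 ≐ tup3(int,bool,int),  tup3(T2,bool,T2) ≐ R.
Bind T1 := tup3(int,bool,int); no other remaining equation mentions T1.
Bind R := tup3(T2,bool,T2); substituting into the one remaining equation that mentions R gives: pair(either(T,string),either(int,string)) ≐ pair(either(either(tup3(T2,bool,T2),T2),string),either(int,string)).
Decompose either/2: int ≐ string,  int ≐ int.
Clash: constants int and string differ; no unifier exists.

FAIL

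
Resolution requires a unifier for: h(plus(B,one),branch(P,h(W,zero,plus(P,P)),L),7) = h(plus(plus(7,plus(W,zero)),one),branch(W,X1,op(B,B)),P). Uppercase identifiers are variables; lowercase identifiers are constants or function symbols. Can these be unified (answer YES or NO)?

YES

Decompose h/3: plus(B,one) = plus(plus(7,plus(W,zero)),one),  branch(P,h(W,zero,plus(P,P)),L) = branch(W,X1,op(B,B)),  7 = P.
Decompose plus/2: B = plus(7,plus(W,zero)),  one = one.
Bind B := plus(7,plus(W,zero)); substituting into the one remaining equation that mentions B gives: branch(P,h(W,zero,plus(P,P)),L) = branch(W,X1,op(plus(7,plus(W,zero)),plus(7,plus(W,zero)))).
Delete trivial equation one = one.
Decompose branch/3: P = W,  h(W,zero,plus(P,P)) = X1,  L = op(plus(7,plus(W,zero)),plus(7,plus(W,zero))).
Bind P := W; substituting into the 2 remaining equations that mention P gives: h(W,zero,plus(W,W)) = X1,  7 = W.
Bind X1 := h(W,zero,plus(W,W)); no other remaining equation mentions X1.
Bind L := op(plus(7,plus(W,zero)),plus(7,plus(W,zero))); no other remaining equation mentions L.
Bind W := 7. Substituting into the earlier bindings gives B := plus(7,plus(7,zero)), P := 7, X1 := h(7,zero,plus(7,7)), L := op(plus(7,plus(7,zero)),plus(7,plus(7,zero))).
No equations remain and no clash or occurs-check failure arose, so a unifier exists.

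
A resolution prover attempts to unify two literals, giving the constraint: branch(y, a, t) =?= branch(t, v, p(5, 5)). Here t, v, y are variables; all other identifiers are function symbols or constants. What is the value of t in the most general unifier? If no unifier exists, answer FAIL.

Decompose branch/3: y =?= t,  a =?= v,  t =?= p(5, 5).
Bind y := t; no other remaining equation mentions y.
Bind v := a; no other remaining equation mentions v.
Bind t := p(5, 5). Substituting into the earlier binding gives y := p(5, 5).
MGU = { y -> p(5, 5), v -> a, t -> p(5, 5) }, so t -> p(5, 5).

p(5, 5)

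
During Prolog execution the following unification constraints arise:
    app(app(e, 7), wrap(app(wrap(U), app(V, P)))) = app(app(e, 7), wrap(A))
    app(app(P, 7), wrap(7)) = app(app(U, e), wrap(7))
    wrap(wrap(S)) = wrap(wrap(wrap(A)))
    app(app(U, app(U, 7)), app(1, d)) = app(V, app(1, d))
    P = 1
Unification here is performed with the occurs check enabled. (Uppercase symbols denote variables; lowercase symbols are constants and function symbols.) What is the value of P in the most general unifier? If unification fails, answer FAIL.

Decompose app/2: app(e, 7) = app(e, 7),  wrap(app(wrap(U), app(V, P))) = wrap(A).
Delete trivial equation app(e, 7) = app(e, 7).
Decompose wrap/1: app(wrap(U), app(V, P)) = A.
Bind A := app(wrap(U), app(V, P)); substituting into the one remaining equation that mentions A gives: wrap(wrap(S)) = wrap(wrap(wrap(app(wrap(U), app(V, P))))).
Decompose app/2: app(P, 7) = app(U, e),  wrap(7) = wrap(7).
Decompose app/2: P = U,  7 = e.
Bind P := U; substituting into the 2 remaining equations that mention P gives: wrap(wrap(S)) = wrap(wrap(wrap(app(wrap(U), app(V, U))))),  U = 1. Substituting into the earlier binding gives A := app(wrap(U), app(V, U)).
Clash: constants 7 and e differ; no unifier exists.

FAIL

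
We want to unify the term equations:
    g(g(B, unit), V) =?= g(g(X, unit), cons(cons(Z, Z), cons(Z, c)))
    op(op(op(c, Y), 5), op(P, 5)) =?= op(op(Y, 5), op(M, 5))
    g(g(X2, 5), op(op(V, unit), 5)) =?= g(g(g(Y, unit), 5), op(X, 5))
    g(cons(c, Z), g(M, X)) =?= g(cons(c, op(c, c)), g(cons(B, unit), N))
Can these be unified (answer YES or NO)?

Decompose g/2: g(B, unit) =?= g(X, unit),  V =?= cons(cons(Z, Z), cons(Z, c)).
Decompose g/2: B =?= X,  unit =?= unit.
Bind B := X; substituting into the one remaining equation that mentions B gives: g(cons(c, Z), g(M, X)) =?= g(cons(c, op(c, c)), g(cons(X, unit), N)).
Delete trivial equation unit =?= unit.
Bind V := cons(cons(Z, Z), cons(Z, c)); substituting into the one remaining equation that mentions V gives: g(g(X2, 5), op(op(cons(cons(Z, Z), cons(Z, c)), unit), 5)) =?= g(g(g(Y, unit), 5), op(X, 5)).
Decompose op/2: op(op(c, Y), 5) =?= op(Y, 5),  op(P, 5) =?= op(M, 5).
Decompose op/2: op(c, Y) =?= Y,  5 =?= 5.
Occurs check fails: Y occurs in op(c, Y); the equation Y =?= op(c, Y) has no finite solution.

NO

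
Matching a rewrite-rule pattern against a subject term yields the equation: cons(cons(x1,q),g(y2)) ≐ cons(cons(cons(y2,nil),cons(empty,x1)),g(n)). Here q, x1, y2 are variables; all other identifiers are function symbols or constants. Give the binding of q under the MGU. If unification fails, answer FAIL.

Decompose cons/2: cons(x1,q) ≐ cons(cons(y2,nil),cons(empty,x1)),  g(y2) ≐ g(n).
Decompose cons/2: x1 ≐ cons(y2,nil),  q ≐ cons(empty,x1).
Bind x1 := cons(y2,nil); substituting into the one remaining equation that mentions x1 gives: q ≐ cons(empty,cons(y2,nil)).
Bind q := cons(empty,cons(y2,nil)); no other remaining equation mentions q.
Decompose g/1: y2 ≐ n.
Bind y2 := n. Substituting into the earlier bindings gives x1 := cons(n,nil), q := cons(empty,cons(n,nil)).
MGU = { x1 := cons(n,nil), q := cons(empty,cons(n,nil)), y2 := n }, so q := cons(empty,cons(n,nil)).

cons(empty,cons(n,nil))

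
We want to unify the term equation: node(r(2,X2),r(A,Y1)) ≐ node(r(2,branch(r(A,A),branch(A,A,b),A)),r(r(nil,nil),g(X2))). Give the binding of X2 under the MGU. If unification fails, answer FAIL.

Decompose node/2: r(2,X2) ≐ r(2,branch(r(A,A),branch(A,A,b),A)),  r(A,Y1) ≐ r(r(nil,nil),g(X2)).
Decompose r/2: 2 ≐ 2,  X2 ≐ branch(r(A,A),branch(A,A,b),A).
Delete trivial equation 2 ≐ 2.
Bind X2 := branch(r(A,A),branch(A,A,b),A); substituting into the remaining equation gives: r(A,Y1) ≐ r(r(nil,nil),g(branch(r(A,A),branch(A,A,b),A))).
Decompose r/2: A ≐ r(nil,nil),  Y1 ≐ g(branch(r(A,A),branch(A,A,b),A)).
Bind A := r(nil,nil); substituting into the remaining equation gives: Y1 ≐ g(branch(r(r(nil,nil),r(nil,nil)),branch(r(nil,nil),r(nil,nil),b),r(nil,nil))). Substituting into the earlier binding gives X2 := branch(r(r(nil,nil),r(nil,nil)),branch(r(nil,nil),r(nil,nil),b),r(nil,nil)).
Bind Y1 := g(branch(r(r(nil,nil),r(nil,nil)),branch(r(nil,nil),r(nil,nil),b),r(nil,nil))).
MGU = { X2 -> branch(r(r(nil,nil),r(nil,nil)),branch(r(nil,nil),r(nil,nil),b),r(nil,nil)), A -> r(nil,nil), Y1 -> g(branch(r(r(nil,nil),r(nil,nil)),branch(r(nil,nil),r(nil,nil),b),r(nil,nil))) }, so X2 -> branch(r(r(nil,nil),r(nil,nil)),branch(r(nil,nil),r(nil,nil),b),r(nil,nil)).

branch(r(r(nil,nil),r(nil,nil)),branch(r(nil,nil),r(nil,nil),b),r(nil,nil))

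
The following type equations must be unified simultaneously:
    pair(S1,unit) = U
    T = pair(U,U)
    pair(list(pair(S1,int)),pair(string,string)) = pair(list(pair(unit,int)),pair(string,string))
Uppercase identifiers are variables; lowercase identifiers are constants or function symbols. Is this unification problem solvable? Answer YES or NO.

YES

Bind U := pair(S1,unit); substituting into the one remaining equation that mentions U gives: T = pair(pair(S1,unit),pair(S1,unit)).
Bind T := pair(pair(S1,unit),pair(S1,unit)); no other remaining equation mentions T.
Decompose pair/2: list(pair(S1,int)) = list(pair(unit,int)),  pair(string,string) = pair(string,string).
Decompose list/1: pair(S1,int) = pair(unit,int).
Decompose pair/2: S1 = unit,  int = int.
Bind S1 := unit; no other remaining equation mentions S1. Substituting into the earlier bindings gives U := pair(unit,unit), T := pair(pair(unit,unit),pair(unit,unit)).
Delete trivial equation int = int.
Delete trivial equation pair(string,string) = pair(string,string).
No equations remain and no clash or occurs-check failure arose, so a unifier exists.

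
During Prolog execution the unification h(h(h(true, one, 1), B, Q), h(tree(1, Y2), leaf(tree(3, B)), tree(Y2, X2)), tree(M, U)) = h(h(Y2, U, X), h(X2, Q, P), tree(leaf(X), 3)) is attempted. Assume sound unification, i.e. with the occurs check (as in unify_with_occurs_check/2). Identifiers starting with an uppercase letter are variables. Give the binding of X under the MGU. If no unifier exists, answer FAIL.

leaf(tree(3, 3))

Decompose h/3: h(h(true, one, 1), B, Q) = h(Y2, U, X),  h(tree(1, Y2), leaf(tree(3, B)), tree(Y2, X2)) = h(X2, Q, P),  tree(M, U) = tree(leaf(X), 3).
Decompose h/3: h(true, one, 1) = Y2,  B = U,  Q = X.
Bind Y2 := h(true, one, 1); substituting into the one remaining equation that mentions Y2 gives: h(tree(1, h(true, one, 1)), leaf(tree(3, B)), tree(h(true, one, 1), X2)) = h(X2, Q, P).
Bind B := U; substituting into the one remaining equation that mentions B gives: h(tree(1, h(true, one, 1)), leaf(tree(3, U)), tree(h(true, one, 1), X2)) = h(X2, Q, P).
Bind Q := X; substituting into the one remaining equation that mentions Q gives: h(tree(1, h(true, one, 1)), leaf(tree(3, U)), tree(h(true, one, 1), X2)) = h(X2, X, P).
Decompose h/3: tree(1, h(true, one, 1)) = X2,  leaf(tree(3, U)) = X,  tree(h(true, one, 1), X2) = P.
Bind X2 := tree(1, h(true, one, 1)); substituting into the one remaining equation that mentions X2 gives: tree(h(true, one, 1), tree(1, h(true, one, 1))) = P.
Bind X := leaf(tree(3, U)); substituting into the one remaining equation that mentions X gives: tree(M, U) = tree(leaf(leaf(tree(3, U))), 3). Substituting into the earlier binding gives Q := leaf(tree(3, U)).
Bind P := tree(h(true, one, 1), tree(1, h(true, one, 1))); no other remaining equation mentions P.
Decompose tree/2: M = leaf(leaf(tree(3, U))),  U = 3.
Bind M := leaf(leaf(tree(3, U))); no other remaining equation mentions M.
Bind U := 3. Substituting into the earlier bindings gives B := 3, Q := leaf(tree(3, 3)), X := leaf(tree(3, 3)), M := leaf(leaf(tree(3, 3))).
MGU = { Y2 = h(true, one, 1), B = 3, Q = leaf(tree(3, 3)), X2 = tree(1, h(true, one, 1)), X = leaf(tree(3, 3)), P = tree(h(true, one, 1), tree(1, h(true, one, 1))), M = leaf(leaf(tree(3, 3))), U = 3 }, so X = leaf(tree(3, 3)).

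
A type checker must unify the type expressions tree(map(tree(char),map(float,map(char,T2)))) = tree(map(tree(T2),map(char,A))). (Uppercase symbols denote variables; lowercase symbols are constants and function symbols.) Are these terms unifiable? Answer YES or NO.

NO

Decompose tree/1: map(tree(char),map(float,map(char,T2))) = map(tree(T2),map(char,A)).
Decompose map/2: tree(char) = tree(T2),  map(float,map(char,T2)) = map(char,A).
Decompose tree/1: char = T2.
Bind T2 := char; substituting into the remaining equation gives: map(float,map(char,char)) = map(char,A).
Decompose map/2: float = char,  map(char,char) = A.
Clash: constants float and char differ; no unifier exists.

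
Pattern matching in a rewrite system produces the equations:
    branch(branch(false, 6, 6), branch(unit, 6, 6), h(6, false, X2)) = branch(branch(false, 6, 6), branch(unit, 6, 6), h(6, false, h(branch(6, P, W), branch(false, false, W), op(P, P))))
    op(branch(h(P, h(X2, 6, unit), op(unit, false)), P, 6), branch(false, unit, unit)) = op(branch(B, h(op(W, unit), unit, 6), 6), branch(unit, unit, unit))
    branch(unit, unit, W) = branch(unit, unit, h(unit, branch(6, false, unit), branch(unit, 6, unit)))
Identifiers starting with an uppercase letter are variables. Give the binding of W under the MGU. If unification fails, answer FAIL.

Decompose branch/3: branch(false, 6, 6) = branch(false, 6, 6),  branch(unit, 6, 6) = branch(unit, 6, 6),  h(6, false, X2) = h(6, false, h(branch(6, P, W), branch(false, false, W), op(P, P))).
Delete trivial equation branch(false, 6, 6) = branch(false, 6, 6).
Delete trivial equation branch(unit, 6, 6) = branch(unit, 6, 6).
Decompose h/3: 6 = 6,  false = false,  X2 = h(branch(6, P, W), branch(false, false, W), op(P, P)).
Delete trivial equation 6 = 6.
Delete trivial equation false = false.
Bind X2 := h(branch(6, P, W), branch(false, false, W), op(P, P)); substituting into the one remaining equation that mentions X2 gives: op(branch(h(P, h(h(branch(6, P, W), branch(false, false, W), op(P, P)), 6, unit), op(unit, false)), P, 6), branch(false, unit, unit)) = op(branch(B, h(op(W, unit), unit, 6), 6), branch(unit, unit, unit)).
Decompose op/2: branch(h(P, h(h(branch(6, P, W), branch(false, false, W), op(P, P)), 6, unit), op(unit, false)), P, 6) = branch(B, h(op(W, unit), unit, 6), 6),  branch(false, unit, unit) = branch(unit, unit, unit).
Decompose branch/3: h(P, h(h(branch(6, P, W), branch(false, false, W), op(P, P)), 6, unit), op(unit, false)) = B,  P = h(op(W, unit), unit, 6),  6 = 6.
Bind B := h(P, h(h(branch(6, P, W), branch(false, false, W), op(P, P)), 6, unit), op(unit, false)); no other remaining equation mentions B.
Bind P := h(op(W, unit), unit, 6); no other remaining equation mentions P. Substituting into the earlier bindings gives X2 := h(branch(6, h(op(W, unit), unit, 6), W), branch(false, false, W), op(h(op(W, unit), unit, 6), h(op(W, unit), unit, 6))), B := h(h(op(W, unit), unit, 6), h(h(branch(6, h(op(W, unit), unit, 6), W), branch(false, false, W), op(h(op(W, unit), unit, 6), h(op(W, unit), unit, 6))), 6, unit), op(unit, false)).
Delete trivial equation 6 = 6.
Decompose branch/3: false = unit,  unit = unit,  unit = unit.
Clash: constants false and unit differ; no unifier exists.

FAIL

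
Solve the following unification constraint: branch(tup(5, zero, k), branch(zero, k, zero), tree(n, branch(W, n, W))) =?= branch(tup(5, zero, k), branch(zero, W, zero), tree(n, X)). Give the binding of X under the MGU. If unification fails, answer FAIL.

Decompose branch/3: tup(5, zero, k) =?= tup(5, zero, k),  branch(zero, k, zero) =?= branch(zero, W, zero),  tree(n, branch(W, n, W)) =?= tree(n, X).
Delete trivial equation tup(5, zero, k) =?= tup(5, zero, k).
Decompose branch/3: zero =?= zero,  k =?= W,  zero =?= zero.
Delete trivial equation zero =?= zero.
Bind W := k; substituting into the one remaining equation that mentions W gives: tree(n, branch(k, n, k)) =?= tree(n, X).
Delete trivial equation zero =?= zero.
Decompose tree/2: n =?= n,  branch(k, n, k) =?= X.
Delete trivial equation n =?= n.
Bind X := branch(k, n, k).
MGU = { W -> k, X -> branch(k, n, k) }, so X -> branch(k, n, k).

branch(k, n, k)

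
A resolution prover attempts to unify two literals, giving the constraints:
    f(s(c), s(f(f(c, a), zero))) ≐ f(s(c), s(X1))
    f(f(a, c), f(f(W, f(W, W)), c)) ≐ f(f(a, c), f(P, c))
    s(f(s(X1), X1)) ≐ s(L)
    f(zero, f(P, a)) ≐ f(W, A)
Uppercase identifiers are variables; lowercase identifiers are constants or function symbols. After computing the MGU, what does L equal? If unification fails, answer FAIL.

f(s(f(f(c, a), zero)), f(f(c, a), zero))

Decompose f/2: s(c) ≐ s(c),  s(f(f(c, a), zero)) ≐ s(X1).
Delete trivial equation s(c) ≐ s(c).
Decompose s/1: f(f(c, a), zero) ≐ X1.
Bind X1 := f(f(c, a), zero); substituting into the one remaining equation that mentions X1 gives: s(f(s(f(f(c, a), zero)), f(f(c, a), zero))) ≐ s(L).
Decompose f/2: f(a, c) ≐ f(a, c),  f(f(W, f(W, W)), c) ≐ f(P, c).
Delete trivial equation f(a, c) ≐ f(a, c).
Decompose f/2: f(W, f(W, W)) ≐ P,  c ≐ c.
Bind P := f(W, f(W, W)); substituting into the one remaining equation that mentions P gives: f(zero, f(f(W, f(W, W)), a)) ≐ f(W, A).
Delete trivial equation c ≐ c.
Decompose s/1: f(s(f(f(c, a), zero)), f(f(c, a), zero)) ≐ L.
Bind L := f(s(f(f(c, a), zero)), f(f(c, a), zero)); no other remaining equation mentions L.
Decompose f/2: zero ≐ W,  f(f(W, f(W, W)), a) ≐ A.
Bind W := zero; substituting into the remaining equation gives: f(f(zero, f(zero, zero)), a) ≐ A. Substituting into the earlier binding gives P := f(zero, f(zero, zero)).
Bind A := f(f(zero, f(zero, zero)), a).
MGU = { X1 := f(f(c, a), zero), P := f(zero, f(zero, zero)), L := f(s(f(f(c, a), zero)), f(f(c, a), zero)), W := zero, A := f(f(zero, f(zero, zero)), a) }, so L := f(s(f(f(c, a), zero)), f(f(c, a), zero)).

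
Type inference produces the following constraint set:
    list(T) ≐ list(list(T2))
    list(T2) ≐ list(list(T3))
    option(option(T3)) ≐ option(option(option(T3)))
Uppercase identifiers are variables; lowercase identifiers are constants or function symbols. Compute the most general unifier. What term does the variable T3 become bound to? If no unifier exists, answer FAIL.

FAIL

Decompose list/1: T ≐ list(T2).
Bind T := list(T2); no other remaining equation mentions T.
Decompose list/1: T2 ≐ list(T3).
Bind T2 := list(T3); no other remaining equation mentions T2. Substituting into the earlier binding gives T := list(list(T3)).
Decompose option/1: option(T3) ≐ option(option(T3)).
Decompose option/1: T3 ≐ option(T3).
Occurs check fails: T3 occurs in option(T3); the equation T3 ≐ option(T3) has no finite solution.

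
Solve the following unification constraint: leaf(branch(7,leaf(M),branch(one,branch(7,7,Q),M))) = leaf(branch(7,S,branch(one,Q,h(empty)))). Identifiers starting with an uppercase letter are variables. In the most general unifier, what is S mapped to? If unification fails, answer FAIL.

FAIL

Decompose leaf/1: branch(7,leaf(M),branch(one,branch(7,7,Q),M)) = branch(7,S,branch(one,Q,h(empty))).
Decompose branch/3: 7 = 7,  leaf(M) = S,  branch(one,branch(7,7,Q),M) = branch(one,Q,h(empty)).
Delete trivial equation 7 = 7.
Bind S := leaf(M); no other remaining equation mentions S.
Decompose branch/3: one = one,  branch(7,7,Q) = Q,  M = h(empty).
Delete trivial equation one = one.
Occurs check fails: Q occurs in branch(7,7,Q); the equation Q = branch(7,7,Q) has no finite solution.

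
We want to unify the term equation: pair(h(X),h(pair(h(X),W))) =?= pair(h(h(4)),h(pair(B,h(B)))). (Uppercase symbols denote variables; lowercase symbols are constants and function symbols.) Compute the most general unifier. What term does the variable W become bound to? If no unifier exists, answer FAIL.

h(h(h(4)))

Decompose pair/2: h(X) =?= h(h(4)),  h(pair(h(X),W)) =?= h(pair(B,h(B))).
Decompose h/1: X =?= h(4).
Bind X := h(4); substituting into the remaining equation gives: h(pair(h(h(4)),W)) =?= h(pair(B,h(B))).
Decompose h/1: pair(h(h(4)),W) =?= pair(B,h(B)).
Decompose pair/2: h(h(4)) =?= B,  W =?= h(B).
Bind B := h(h(4)); substituting into the remaining equation gives: W =?= h(h(h(4))).
Bind W := h(h(h(4))).
MGU = { X -> h(4), B -> h(h(4)), W -> h(h(h(4))) }, so W -> h(h(h(4))).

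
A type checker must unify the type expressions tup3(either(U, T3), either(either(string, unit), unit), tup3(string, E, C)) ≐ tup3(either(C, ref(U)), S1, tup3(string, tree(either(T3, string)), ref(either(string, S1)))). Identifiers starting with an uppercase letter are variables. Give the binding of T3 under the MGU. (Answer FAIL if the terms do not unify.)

ref(ref(either(string, either(either(string, unit), unit))))

Decompose tup3/3: either(U, T3) ≐ either(C, ref(U)),  either(either(string, unit), unit) ≐ S1,  tup3(string, E, C) ≐ tup3(string, tree(either(T3, string)), ref(either(string, S1))).
Decompose either/2: U ≐ C,  T3 ≐ ref(U).
Bind U := C; substituting into the one remaining equation that mentions U gives: T3 ≐ ref(C).
Bind T3 := ref(C); substituting into the one remaining equation that mentions T3 gives: tup3(string, E, C) ≐ tup3(string, tree(either(ref(C), string)), ref(either(string, S1))).
Bind S1 := either(either(string, unit), unit); substituting into the remaining equation gives: tup3(string, E, C) ≐ tup3(string, tree(either(ref(C), string)), ref(either(string, either(either(string, unit), unit)))).
Decompose tup3/3: string ≐ string,  E ≐ tree(either(ref(C), string)),  C ≐ ref(either(string, either(either(string, unit), unit))).
Delete trivial equation string ≐ string.
Bind E := tree(either(ref(C), string)); no other remaining equation mentions E.
Bind C := ref(either(string, either(either(string, unit), unit))). Substituting into the earlier bindings gives U := ref(either(string, either(either(string, unit), unit))), T3 := ref(ref(either(string, either(either(string, unit), unit)))), E := tree(either(ref(ref(either(string, either(either(string, unit), unit)))), string)).
MGU = { U ↦ ref(either(string, either(either(string, unit), unit))), T3 ↦ ref(ref(either(string, either(either(string, unit), unit)))), S1 ↦ either(either(string, unit), unit), E ↦ tree(either(ref(ref(either(string, either(either(string, unit), unit)))), string)), C ↦ ref(either(string, either(either(string, unit), unit))) }, so T3 ↦ ref(ref(either(string, either(either(string, unit), unit)))).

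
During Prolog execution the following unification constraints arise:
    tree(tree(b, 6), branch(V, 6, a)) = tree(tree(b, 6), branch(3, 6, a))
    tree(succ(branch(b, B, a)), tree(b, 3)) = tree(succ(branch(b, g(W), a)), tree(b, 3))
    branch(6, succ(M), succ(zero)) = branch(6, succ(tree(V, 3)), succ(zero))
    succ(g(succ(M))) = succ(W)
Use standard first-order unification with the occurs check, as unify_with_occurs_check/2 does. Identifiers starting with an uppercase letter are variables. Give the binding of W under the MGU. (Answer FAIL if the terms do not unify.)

Decompose tree/2: tree(b, 6) = tree(b, 6),  branch(V, 6, a) = branch(3, 6, a).
Delete trivial equation tree(b, 6) = tree(b, 6).
Decompose branch/3: V = 3,  6 = 6,  a = a.
Bind V := 3; substituting into the one remaining equation that mentions V gives: branch(6, succ(M), succ(zero)) = branch(6, succ(tree(3, 3)), succ(zero)).
Delete trivial equation 6 = 6.
Delete trivial equation a = a.
Decompose tree/2: succ(branch(b, B, a)) = succ(branch(b, g(W), a)),  tree(b, 3) = tree(b, 3).
Decompose succ/1: branch(b, B, a) = branch(b, g(W), a).
Decompose branch/3: b = b,  B = g(W),  a = a.
Delete trivial equation b = b.
Bind B := g(W); no other remaining equation mentions B.
Delete trivial equation a = a.
Delete trivial equation tree(b, 3) = tree(b, 3).
Decompose branch/3: 6 = 6,  succ(M) = succ(tree(3, 3)),  succ(zero) = succ(zero).
Delete trivial equation 6 = 6.
Decompose succ/1: M = tree(3, 3).
Bind M := tree(3, 3); substituting into the one remaining equation that mentions M gives: succ(g(succ(tree(3, 3)))) = succ(W).
Delete trivial equation succ(zero) = succ(zero).
Decompose succ/1: g(succ(tree(3, 3))) = W.
Bind W := g(succ(tree(3, 3))). Substituting into the earlier binding gives B := g(g(succ(tree(3, 3)))).
MGU = { V = 3, B = g(g(succ(tree(3, 3)))), M = tree(3, 3), W = g(succ(tree(3, 3))) }, so W = g(succ(tree(3, 3))).

g(succ(tree(3, 3)))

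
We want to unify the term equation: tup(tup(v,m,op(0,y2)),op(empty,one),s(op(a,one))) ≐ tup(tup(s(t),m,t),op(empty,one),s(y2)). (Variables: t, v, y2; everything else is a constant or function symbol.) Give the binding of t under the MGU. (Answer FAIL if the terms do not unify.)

op(0,op(a,one))

Decompose tup/3: tup(v,m,op(0,y2)) ≐ tup(s(t),m,t),  op(empty,one) ≐ op(empty,one),  s(op(a,one)) ≐ s(y2).
Decompose tup/3: v ≐ s(t),  m ≐ m,  op(0,y2) ≐ t.
Bind v := s(t); no other remaining equation mentions v.
Delete trivial equation m ≐ m.
Bind t := op(0,y2); no other remaining equation mentions t. Substituting into the earlier binding gives v := s(op(0,y2)).
Delete trivial equation op(empty,one) ≐ op(empty,one).
Decompose s/1: op(a,one) ≐ y2.
Bind y2 := op(a,one). Substituting into the earlier bindings gives v := s(op(0,op(a,one))), t := op(0,op(a,one)).
MGU = { v := s(op(0,op(a,one))), t := op(0,op(a,one)), y2 := op(a,one) }, so t := op(0,op(a,one)).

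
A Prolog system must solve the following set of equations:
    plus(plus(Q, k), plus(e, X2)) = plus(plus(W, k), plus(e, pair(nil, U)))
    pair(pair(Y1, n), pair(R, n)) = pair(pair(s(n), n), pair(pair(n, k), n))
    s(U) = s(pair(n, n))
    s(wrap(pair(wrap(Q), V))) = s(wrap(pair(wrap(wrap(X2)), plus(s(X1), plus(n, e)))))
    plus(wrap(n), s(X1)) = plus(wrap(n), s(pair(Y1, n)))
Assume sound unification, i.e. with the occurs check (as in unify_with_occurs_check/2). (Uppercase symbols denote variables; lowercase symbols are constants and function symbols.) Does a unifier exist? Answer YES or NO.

Decompose plus/2: plus(Q, k) = plus(W, k),  plus(e, X2) = plus(e, pair(nil, U)).
Decompose plus/2: Q = W,  k = k.
Bind Q := W; substituting into the one remaining equation that mentions Q gives: s(wrap(pair(wrap(W), V))) = s(wrap(pair(wrap(wrap(X2)), plus(s(X1), plus(n, e))))).
Delete trivial equation k = k.
Decompose plus/2: e = e,  X2 = pair(nil, U).
Delete trivial equation e = e.
Bind X2 := pair(nil, U); substituting into the one remaining equation that mentions X2 gives: s(wrap(pair(wrap(W), V))) = s(wrap(pair(wrap(wrap(pair(nil, U))), plus(s(X1), plus(n, e))))).
Decompose pair/2: pair(Y1, n) = pair(s(n), n),  pair(R, n) = pair(pair(n, k), n).
Decompose pair/2: Y1 = s(n),  n = n.
Bind Y1 := s(n); substituting into the one remaining equation that mentions Y1 gives: plus(wrap(n), s(X1)) = plus(wrap(n), s(pair(s(n), n))).
Delete trivial equation n = n.
Decompose pair/2: R = pair(n, k),  n = n.
Bind R := pair(n, k); no other remaining equation mentions R.
Delete trivial equation n = n.
Decompose s/1: U = pair(n, n).
Bind U := pair(n, n); substituting into the one remaining equation that mentions U gives: s(wrap(pair(wrap(W), V))) = s(wrap(pair(wrap(wrap(pair(nil, pair(n, n)))), plus(s(X1), plus(n, e))))). Substituting into the earlier binding gives X2 := pair(nil, pair(n, n)).
Decompose s/1: wrap(pair(wrap(W), V)) = wrap(pair(wrap(wrap(pair(nil, pair(n, n)))), plus(s(X1), plus(n, e)))).
Decompose wrap/1: pair(wrap(W), V) = pair(wrap(wrap(pair(nil, pair(n, n)))), plus(s(X1), plus(n, e))).
Decompose pair/2: wrap(W) = wrap(wrap(pair(nil, pair(n, n)))),  V = plus(s(X1), plus(n, e)).
Decompose wrap/1: W = wrap(pair(nil, pair(n, n))).
Bind W := wrap(pair(nil, pair(n, n))); no other remaining equation mentions W. Substituting into the earlier binding gives Q := wrap(pair(nil, pair(n, n))).
Bind V := plus(s(X1), plus(n, e)); no other remaining equation mentions V.
Decompose plus/2: wrap(n) = wrap(n),  s(X1) = s(pair(s(n), n)).
Delete trivial equation wrap(n) = wrap(n).
Decompose s/1: X1 = pair(s(n), n).
Bind X1 := pair(s(n), n). Substituting into the earlier binding gives V := plus(s(pair(s(n), n)), plus(n, e)).
No equations remain and no clash or occurs-check failure arose, so a unifier exists.

YES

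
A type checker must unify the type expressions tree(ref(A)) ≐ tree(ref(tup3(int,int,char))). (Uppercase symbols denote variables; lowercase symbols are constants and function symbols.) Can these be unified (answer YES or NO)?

Decompose tree/1: ref(A) ≐ ref(tup3(int,int,char)).
Decompose ref/1: A ≐ tup3(int,int,char).
Bind A := tup3(int,int,char).
No equations remain and no clash or occurs-check failure arose, so a unifier exists.

YES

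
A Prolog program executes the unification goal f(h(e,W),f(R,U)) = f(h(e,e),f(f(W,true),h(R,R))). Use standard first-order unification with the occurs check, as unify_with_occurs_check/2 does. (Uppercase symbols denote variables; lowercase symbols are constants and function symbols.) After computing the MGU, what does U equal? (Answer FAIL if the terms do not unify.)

h(f(e,true),f(e,true))

Decompose f/2: h(e,W) = h(e,e),  f(R,U) = f(f(W,true),h(R,R)).
Decompose h/2: e = e,  W = e.
Delete trivial equation e = e.
Bind W := e; substituting into the remaining equation gives: f(R,U) = f(f(e,true),h(R,R)).
Decompose f/2: R = f(e,true),  U = h(R,R).
Bind R := f(e,true); substituting into the remaining equation gives: U = h(f(e,true),f(e,true)).
Bind U := h(f(e,true),f(e,true)).
MGU = { W -> e, R -> f(e,true), U -> h(f(e,true),f(e,true)) }, so U -> h(f(e,true),f(e,true)).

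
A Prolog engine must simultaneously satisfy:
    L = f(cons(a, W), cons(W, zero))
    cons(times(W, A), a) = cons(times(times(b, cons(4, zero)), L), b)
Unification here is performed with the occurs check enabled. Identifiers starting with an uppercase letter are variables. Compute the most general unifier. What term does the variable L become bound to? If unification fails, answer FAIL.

Bind L := f(cons(a, W), cons(W, zero)); substituting into the remaining equation gives: cons(times(W, A), a) = cons(times(times(b, cons(4, zero)), f(cons(a, W), cons(W, zero))), b).
Decompose cons/2: times(W, A) = times(times(b, cons(4, zero)), f(cons(a, W), cons(W, zero))),  a = b.
Decompose times/2: W = times(b, cons(4, zero)),  A = f(cons(a, W), cons(W, zero)).
Bind W := times(b, cons(4, zero)); substituting into the one remaining equation that mentions W gives: A = f(cons(a, times(b, cons(4, zero))), cons(times(b, cons(4, zero)), zero)). Substituting into the earlier binding gives L := f(cons(a, times(b, cons(4, zero))), cons(times(b, cons(4, zero)), zero)).
Bind A := f(cons(a, times(b, cons(4, zero))), cons(times(b, cons(4, zero)), zero)); no other remaining equation mentions A.
Clash: constants a and b differ; no unifier exists.

FAIL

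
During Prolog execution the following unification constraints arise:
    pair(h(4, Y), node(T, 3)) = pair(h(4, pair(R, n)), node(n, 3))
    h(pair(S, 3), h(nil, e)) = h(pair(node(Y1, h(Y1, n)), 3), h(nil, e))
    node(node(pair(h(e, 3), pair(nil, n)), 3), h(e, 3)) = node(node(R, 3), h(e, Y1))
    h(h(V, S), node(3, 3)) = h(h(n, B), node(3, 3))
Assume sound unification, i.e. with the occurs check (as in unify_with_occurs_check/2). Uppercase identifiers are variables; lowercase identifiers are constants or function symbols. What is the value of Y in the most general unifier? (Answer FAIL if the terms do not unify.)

pair(pair(h(e, 3), pair(nil, n)), n)

Decompose pair/2: h(4, Y) = h(4, pair(R, n)),  node(T, 3) = node(n, 3).
Decompose h/2: 4 = 4,  Y = pair(R, n).
Delete trivial equation 4 = 4.
Bind Y := pair(R, n); no other remaining equation mentions Y.
Decompose node/2: T = n,  3 = 3.
Bind T := n; no other remaining equation mentions T.
Delete trivial equation 3 = 3.
Decompose h/2: pair(S, 3) = pair(node(Y1, h(Y1, n)), 3),  h(nil, e) = h(nil, e).
Decompose pair/2: S = node(Y1, h(Y1, n)),  3 = 3.
Bind S := node(Y1, h(Y1, n)); substituting into the one remaining equation that mentions S gives: h(h(V, node(Y1, h(Y1, n))), node(3, 3)) = h(h(n, B), node(3, 3)).
Delete trivial equation 3 = 3.
Delete trivial equation h(nil, e) = h(nil, e).
Decompose node/2: node(pair(h(e, 3), pair(nil, n)), 3) = node(R, 3),  h(e, 3) = h(e, Y1).
Decompose node/2: pair(h(e, 3), pair(nil, n)) = R,  3 = 3.
Bind R := pair(h(e, 3), pair(nil, n)); no other remaining equation mentions R. Substituting into the earlier binding gives Y := pair(pair(h(e, 3), pair(nil, n)), n).
Delete trivial equation 3 = 3.
Decompose h/2: e = e,  3 = Y1.
Delete trivial equation e = e.
Bind Y1 := 3; substituting into the remaining equation gives: h(h(V, node(3, h(3, n))), node(3, 3)) = h(h(n, B), node(3, 3)). Substituting into the earlier binding gives S := node(3, h(3, n)).
Decompose h/2: h(V, node(3, h(3, n))) = h(n, B),  node(3, 3) = node(3, 3).
Decompose h/2: V = n,  node(3, h(3, n)) = B.
Bind V := n; no other remaining equation mentions V.
Bind B := node(3, h(3, n)); no other remaining equation mentions B.
Delete trivial equation node(3, 3) = node(3, 3).
MGU = { Y = pair(pair(h(e, 3), pair(nil, n)), n), T = n, S = node(3, h(3, n)), R = pair(h(e, 3), pair(nil, n)), Y1 = 3, V = n, B = node(3, h(3, n)) }, so Y = pair(pair(h(e, 3), pair(nil, n)), n).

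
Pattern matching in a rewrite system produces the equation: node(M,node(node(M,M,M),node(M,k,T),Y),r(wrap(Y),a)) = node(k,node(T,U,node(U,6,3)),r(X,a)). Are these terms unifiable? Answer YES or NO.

Decompose node/3: M = k,  node(node(M,M,M),node(M,k,T),Y) = node(T,U,node(U,6,3)),  r(wrap(Y),a) = r(X,a).
Bind M := k; substituting into the one remaining equation that mentions M gives: node(node(k,k,k),node(k,k,T),Y) = node(T,U,node(U,6,3)).
Decompose node/3: node(k,k,k) = T,  node(k,k,T) = U,  Y = node(U,6,3).
Bind T := node(k,k,k); substituting into the one remaining equation that mentions T gives: node(k,k,node(k,k,k)) = U.
Bind U := node(k,k,node(k,k,k)); substituting into the one remaining equation that mentions U gives: Y = node(node(k,k,node(k,k,k)),6,3).
Bind Y := node(node(k,k,node(k,k,k)),6,3); substituting into the remaining equation gives: r(wrap(node(node(k,k,node(k,k,k)),6,3)),a) = r(X,a).
Decompose r/2: wrap(node(node(k,k,node(k,k,k)),6,3)) = X,  a = a.
Bind X := wrap(node(node(k,k,node(k,k,k)),6,3)); no other remaining equation mentions X.
Delete trivial equation a = a.
No equations remain and no clash or occurs-check failure arose, so a unifier exists.

YES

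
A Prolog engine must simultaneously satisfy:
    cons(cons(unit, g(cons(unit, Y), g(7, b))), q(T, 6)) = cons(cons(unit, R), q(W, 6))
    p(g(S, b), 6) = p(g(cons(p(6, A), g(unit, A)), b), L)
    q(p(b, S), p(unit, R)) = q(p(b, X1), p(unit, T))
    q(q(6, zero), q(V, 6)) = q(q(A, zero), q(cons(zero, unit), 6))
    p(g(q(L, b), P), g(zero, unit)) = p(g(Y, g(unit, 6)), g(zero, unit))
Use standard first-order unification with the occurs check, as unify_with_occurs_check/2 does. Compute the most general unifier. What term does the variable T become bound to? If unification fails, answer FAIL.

Decompose cons/2: cons(unit, g(cons(unit, Y), g(7, b))) = cons(unit, R),  q(T, 6) = q(W, 6).
Decompose cons/2: unit = unit,  g(cons(unit, Y), g(7, b)) = R.
Delete trivial equation unit = unit.
Bind R := g(cons(unit, Y), g(7, b)); substituting into the one remaining equation that mentions R gives: q(p(b, S), p(unit, g(cons(unit, Y), g(7, b)))) = q(p(b, X1), p(unit, T)).
Decompose q/2: T = W,  6 = 6.
Bind T := W; substituting into the one remaining equation that mentions T gives: q(p(b, S), p(unit, g(cons(unit, Y), g(7, b)))) = q(p(b, X1), p(unit, W)).
Delete trivial equation 6 = 6.
Decompose p/2: g(S, b) = g(cons(p(6, A), g(unit, A)), b),  6 = L.
Decompose g/2: S = cons(p(6, A), g(unit, A)),  b = b.
Bind S := cons(p(6, A), g(unit, A)); substituting into the one remaining equation that mentions S gives: q(p(b, cons(p(6, A), g(unit, A))), p(unit, g(cons(unit, Y), g(7, b)))) = q(p(b, X1), p(unit, W)).
Delete trivial equation b = b.
Bind L := 6; substituting into the one remaining equation that mentions L gives: p(g(q(6, b), P), g(zero, unit)) = p(g(Y, g(unit, 6)), g(zero, unit)).
Decompose q/2: p(b, cons(p(6, A), g(unit, A))) = p(b, X1),  p(unit, g(cons(unit, Y), g(7, b))) = p(unit, W).
Decompose p/2: b = b,  cons(p(6, A), g(unit, A)) = X1.
Delete trivial equation b = b.
Bind X1 := cons(p(6, A), g(unit, A)); no other remaining equation mentions X1.
Decompose p/2: unit = unit,  g(cons(unit, Y), g(7, b)) = W.
Delete trivial equation unit = unit.
Bind W := g(cons(unit, Y), g(7, b)); no other remaining equation mentions W. Substituting into the earlier binding gives T := g(cons(unit, Y), g(7, b)).
Decompose q/2: q(6, zero) = q(A, zero),  q(V, 6) = q(cons(zero, unit), 6).
Decompose q/2: 6 = A,  zero = zero.
Bind A := 6; no other remaining equation mentions A. Substituting into the earlier bindings gives S := cons(p(6, 6), g(unit, 6)), X1 := cons(p(6, 6), g(unit, 6)).
Delete trivial equation zero = zero.
Decompose q/2: V = cons(zero, unit),  6 = 6.
Bind V := cons(zero, unit); no other remaining equation mentions V.
Delete trivial equation 6 = 6.
Decompose p/2: g(q(6, b), P) = g(Y, g(unit, 6)),  g(zero, unit) = g(zero, unit).
Decompose g/2: q(6, b) = Y,  P = g(unit, 6).
Bind Y := q(6, b); no other remaining equation mentions Y. Substituting into the earlier bindings gives R := g(cons(unit, q(6, b)), g(7, b)), T := g(cons(unit, q(6, b)), g(7, b)), W := g(cons(unit, q(6, b)), g(7, b)).
Bind P := g(unit, 6); no other remaining equation mentions P.
Delete trivial equation g(zero, unit) = g(zero, unit).
MGU = { R ↦ g(cons(unit, q(6, b)), g(7, b)), T ↦ g(cons(unit, q(6, b)), g(7, b)), S ↦ cons(p(6, 6), g(unit, 6)), L ↦ 6, X1 ↦ cons(p(6, 6), g(unit, 6)), W ↦ g(cons(unit, q(6, b)), g(7, b)), A ↦ 6, V ↦ cons(zero, unit), Y ↦ q(6, b), P ↦ g(unit, 6) }, so T ↦ g(cons(unit, q(6, b)), g(7, b)).

g(cons(unit, q(6, b)), g(7, b))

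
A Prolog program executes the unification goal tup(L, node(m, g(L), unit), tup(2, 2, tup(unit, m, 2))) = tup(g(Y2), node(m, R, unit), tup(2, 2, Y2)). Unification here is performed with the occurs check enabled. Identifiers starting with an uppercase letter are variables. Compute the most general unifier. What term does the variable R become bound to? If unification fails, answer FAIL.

g(g(tup(unit, m, 2)))

Decompose tup/3: L = g(Y2),  node(m, g(L), unit) = node(m, R, unit),  tup(2, 2, tup(unit, m, 2)) = tup(2, 2, Y2).
Bind L := g(Y2); substituting into the one remaining equation that mentions L gives: node(m, g(g(Y2)), unit) = node(m, R, unit).
Decompose node/3: m = m,  g(g(Y2)) = R,  unit = unit.
Delete trivial equation m = m.
Bind R := g(g(Y2)); no other remaining equation mentions R.
Delete trivial equation unit = unit.
Decompose tup/3: 2 = 2,  2 = 2,  tup(unit, m, 2) = Y2.
Delete trivial equation 2 = 2.
Delete trivial equation 2 = 2.
Bind Y2 := tup(unit, m, 2). Substituting into the earlier bindings gives L := g(tup(unit, m, 2)), R := g(g(tup(unit, m, 2))).
MGU = { L ↦ g(tup(unit, m, 2)), R ↦ g(g(tup(unit, m, 2))), Y2 ↦ tup(unit, m, 2) }, so R ↦ g(g(tup(unit, m, 2))).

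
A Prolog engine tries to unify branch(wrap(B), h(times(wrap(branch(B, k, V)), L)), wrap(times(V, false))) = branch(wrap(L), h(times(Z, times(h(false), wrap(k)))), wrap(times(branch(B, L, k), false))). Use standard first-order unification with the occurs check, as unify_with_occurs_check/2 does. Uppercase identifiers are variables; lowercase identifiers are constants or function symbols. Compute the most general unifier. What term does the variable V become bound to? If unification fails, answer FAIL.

Decompose branch/3: wrap(B) = wrap(L),  h(times(wrap(branch(B, k, V)), L)) = h(times(Z, times(h(false), wrap(k)))),  wrap(times(V, false)) = wrap(times(branch(B, L, k), false)).
Decompose wrap/1: B = L.
Bind B := L; substituting into the remaining equations gives: h(times(wrap(branch(L, k, V)), L)) = h(times(Z, times(h(false), wrap(k)))),  wrap(times(V, false)) = wrap(times(branch(L, L, k), false)).
Decompose h/1: times(wrap(branch(L, k, V)), L) = times(Z, times(h(false), wrap(k))).
Decompose times/2: wrap(branch(L, k, V)) = Z,  L = times(h(false), wrap(k)).
Bind Z := wrap(branch(L, k, V)); no other remaining equation mentions Z.
Bind L := times(h(false), wrap(k)); substituting into the remaining equation gives: wrap(times(V, false)) = wrap(times(branch(times(h(false), wrap(k)), times(h(false), wrap(k)), k), false)). Substituting into the earlier bindings gives B := times(h(false), wrap(k)), Z := wrap(branch(times(h(false), wrap(k)), k, V)).
Decompose wrap/1: times(V, false) = times(branch(times(h(false), wrap(k)), times(h(false), wrap(k)), k), false).
Decompose times/2: V = branch(times(h(false), wrap(k)), times(h(false), wrap(k)), k),  false = false.
Bind V := branch(times(h(false), wrap(k)), times(h(false), wrap(k)), k); no other remaining equation mentions V. Substituting into the earlier binding gives Z := wrap(branch(times(h(false), wrap(k)), k, branch(times(h(false), wrap(k)), times(h(false), wrap(k)), k))).
Delete trivial equation false = false.
MGU = { B -> times(h(false), wrap(k)), Z -> wrap(branch(times(h(false), wrap(k)), k, branch(times(h(false), wrap(k)), times(h(false), wrap(k)), k))), L -> times(h(false), wrap(k)), V -> branch(times(h(false), wrap(k)), times(h(false), wrap(k)), k) }, so V -> branch(times(h(false), wrap(k)), times(h(false), wrap(k)), k).

branch(times(h(false), wrap(k)), times(h(false), wrap(k)), k)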